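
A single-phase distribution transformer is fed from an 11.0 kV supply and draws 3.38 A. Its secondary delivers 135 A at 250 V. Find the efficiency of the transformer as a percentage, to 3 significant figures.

P_in = 11000 × 3.38 = 37180.0 W.
P_out = 250 × 135 = 33750.0 W.
η = P_out/P_in = 33750.0/37180.0 = 0.908.

η ≈ 90.8%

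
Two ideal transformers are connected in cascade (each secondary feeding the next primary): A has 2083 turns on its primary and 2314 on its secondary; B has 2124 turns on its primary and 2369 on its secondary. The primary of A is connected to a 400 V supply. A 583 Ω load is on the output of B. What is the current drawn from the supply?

I_supply ≈ 1.05 A

After A: V = 400.00 × 2314/2083 = 444.36 V.
After B: V = 444.36 × 2369/2124 = 495.62 V.
I_load = 495.62/583 = 0.85011 A, so P_out = 495.62 × 0.85011 = 421.33 W.
All ideal ⇒ P_in = P_out, so I_supply = 421.33/400 = 1.05 A.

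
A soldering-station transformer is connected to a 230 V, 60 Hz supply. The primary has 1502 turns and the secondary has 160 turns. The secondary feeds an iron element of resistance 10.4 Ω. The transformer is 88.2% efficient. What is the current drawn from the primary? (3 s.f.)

I_p ≈ 0.285 A

V_s = 230 × 160/1502 = 24.501 V.
I_s = V_s/R = 24.501/10.4 = 2.3558 A.
P_out = V_s I_s = 24.501 × 2.3558 = 57.719 W.
P_in = P_out/η = 57.719/0.882 = 65.442 W.
I_p = P_in/V_p = 65.442/230 = 0.285 A.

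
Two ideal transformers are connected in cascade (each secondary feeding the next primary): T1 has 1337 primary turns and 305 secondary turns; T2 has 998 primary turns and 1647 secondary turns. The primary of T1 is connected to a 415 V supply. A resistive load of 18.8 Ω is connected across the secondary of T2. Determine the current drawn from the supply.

I_supply ≈ 3.13 A

After T1: V = 415.00 × 305/1337 = 94.671 V.
After T2: V = 94.671 × 1647/998 = 156.24 V.
I_load = 156.24/18.8 = 8.3104 A, so P_out = 156.24 × 8.3104 = 1298.4 W.
All ideal ⇒ P_in = P_out, so I_supply = 1298.4/415 = 3.13 A.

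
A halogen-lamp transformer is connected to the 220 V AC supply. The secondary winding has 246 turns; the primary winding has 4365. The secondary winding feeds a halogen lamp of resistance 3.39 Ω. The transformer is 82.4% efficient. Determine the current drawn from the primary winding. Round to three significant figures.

V_s = 220 × 246/4365 = 12.399 V.
I_s = V_s/R = 12.399/3.39 = 3.6574 A.
P_out = V_s I_s = 12.399 × 3.6574 = 45.347 W.
P_in = P_out/η = 45.347/0.824 = 55.033 W.
I_p = P_in/V_p = 55.033/220 = 0.250 A.

I_p ≈ 0.250 A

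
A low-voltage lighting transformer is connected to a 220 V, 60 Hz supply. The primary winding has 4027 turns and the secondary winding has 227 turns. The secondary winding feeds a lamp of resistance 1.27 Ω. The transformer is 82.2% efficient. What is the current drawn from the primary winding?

V_s = 220 × 227/4027 = 12.401 V.
I_s = V_s/R = 12.401/1.27 = 9.7648 A.
P_out = V_s I_s = 12.401 × 9.7648 = 121.10 W.
P_in = P_out/η = 121.10/0.822 = 147.32 W.
I_p = P_in/V_p = 147.32/220 = 0.670 A.

I_p ≈ 0.670 A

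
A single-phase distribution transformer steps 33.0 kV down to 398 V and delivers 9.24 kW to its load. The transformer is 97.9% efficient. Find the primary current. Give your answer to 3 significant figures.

P_in = P_out/η = 9240/0.979 = 9438.2 W.
I_p = P_in/V_p = 9438.2/33000 = 0.286 A.

I_p ≈ 0.286 A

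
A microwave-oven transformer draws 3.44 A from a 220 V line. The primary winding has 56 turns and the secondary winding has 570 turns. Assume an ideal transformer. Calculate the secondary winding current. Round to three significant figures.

I_s ≈ 0.338 A

I_s/I_p = N_p/N_s, so I_s = 3.44 × 56/570 = 0.338 A.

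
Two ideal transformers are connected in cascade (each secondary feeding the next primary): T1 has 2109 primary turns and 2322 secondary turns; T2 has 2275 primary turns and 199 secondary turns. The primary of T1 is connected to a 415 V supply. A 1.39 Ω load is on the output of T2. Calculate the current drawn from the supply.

Secondary of T1: V = 415.00 × 2322/2109 = 456.91 V.
Secondary of T2: V = 456.91 × 199/2275 = 39.967 V.
I_load = 39.967/1.39 = 28.753 A, so P_out = 39.967 × 28.753 = 1149.2 W.
All ideal ⇒ P_in = P_out, so I_supply = 1149.2/415 = 2.77 A.

I_supply ≈ 2.77 A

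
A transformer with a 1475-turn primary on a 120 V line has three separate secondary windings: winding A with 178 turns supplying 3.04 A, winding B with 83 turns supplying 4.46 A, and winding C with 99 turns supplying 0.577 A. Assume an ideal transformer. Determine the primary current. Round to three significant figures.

V_A = 120 × 178/1475 = 14.481 V; V_B = 120 × 83/1475 = 6.7525 V; V_C = 120 × 99/1475 = 8.0542 V.
P_out = V_A I_A + V_B I_B + V_C I_C = 14.481×3.04 + 6.7525×4.46 + 8.0542×0.577 = 44.023 + 30.116 + 4.6473 = 78.787 W.
Ideal ⇒ P_in = P_out, so I_p = P_out/V_p = 78.787/120 = 0.657 A.

I_p ≈ 0.657 A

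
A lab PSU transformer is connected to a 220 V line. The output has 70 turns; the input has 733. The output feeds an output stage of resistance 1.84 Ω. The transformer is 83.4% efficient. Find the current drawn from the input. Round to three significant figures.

V_out = 220 × 70/733 = 21.010 V.
I_out = V_out/R = 21.010/1.84 = 11.418 A.
P_out = V_out I_out = 21.010 × 11.418 = 239.89 W.
P_in = P_out/η = 239.89/0.834 = 287.64 W.
I_in = P_in/V_in = 287.64/220 = 1.31 A.

I_in ≈ 1.31 A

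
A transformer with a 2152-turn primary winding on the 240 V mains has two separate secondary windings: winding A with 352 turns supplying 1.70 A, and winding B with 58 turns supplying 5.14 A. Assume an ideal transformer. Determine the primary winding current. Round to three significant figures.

I_p ≈ 0.417 A

V_A = 240 × 352/2152 = 39.257 V; V_B = 240 × 58/2152 = 6.4684 V.
P_out = V_A I_A + V_B I_B = 39.257×1.70 + 6.4684×5.14 = 66.736 + 33.248 = 99.984 W.
Ideal ⇒ P_in = P_out, so I_p = P_out/V_p = 99.984/240 = 0.417 A.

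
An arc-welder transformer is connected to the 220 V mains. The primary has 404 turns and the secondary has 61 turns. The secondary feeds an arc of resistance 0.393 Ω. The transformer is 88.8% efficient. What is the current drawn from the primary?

V_s = 220 × 61/404 = 33.218 V.
I_s = V_s/R = 33.218/0.393 = 84.524 A.
P_out = V_s I_s = 33.218 × 84.524 = 2807.7 W.
P_in = P_out/η = 2807.7/0.888 = 3161.8 W.
I_p = P_in/V_p = 3161.8/220 = 14.4 A.

I_p ≈ 14.4 A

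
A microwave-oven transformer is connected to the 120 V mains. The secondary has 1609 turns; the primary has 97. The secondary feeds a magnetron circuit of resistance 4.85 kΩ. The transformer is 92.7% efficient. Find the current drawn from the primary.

V_s = 120 × 1609/97 = 1990.5 V.
I_s = V_s/R = 1990.5/4850 = 0.41042 A.
P_out = V_s I_s = 1990.5 × 0.41042 = 816.94 W.
P_in = P_out/η = 816.94/0.927 = 881.27 W.
I_p = P_in/V_p = 881.27/120 = 7.34 A.

I_p ≈ 7.34 A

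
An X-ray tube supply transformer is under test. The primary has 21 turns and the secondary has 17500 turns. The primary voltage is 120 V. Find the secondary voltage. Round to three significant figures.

V_s/V_p = N_s/N_p, so V_s = 120 × 17500/21 = 100000 V.

V_s ≈ 100000 V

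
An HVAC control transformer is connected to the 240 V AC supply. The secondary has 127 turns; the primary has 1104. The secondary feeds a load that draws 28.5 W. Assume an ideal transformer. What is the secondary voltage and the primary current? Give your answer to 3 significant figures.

V_s = V_p × N_s/N_p = 240 × 127/1104 = 27.609 V.
I_s = P/V_s = 28.5/27.609 = 1.0323 A.
I_p = I_s × N_s/N_p = 1.0323 × 127/1104 = 0.119 A.

V_s ≈ 27.6 V, I_p ≈ 0.119 A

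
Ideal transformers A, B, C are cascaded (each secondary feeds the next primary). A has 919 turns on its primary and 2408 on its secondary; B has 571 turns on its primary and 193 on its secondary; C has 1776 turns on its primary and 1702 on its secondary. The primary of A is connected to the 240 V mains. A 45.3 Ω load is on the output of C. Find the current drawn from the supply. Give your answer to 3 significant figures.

I_supply ≈ 3.82 A

After A: V = 240.00 × 2408/919 = 628.86 V.
After B: V = 628.86 × 193/571 = 212.56 V.
After C: V = 212.56 × 1702/1776 = 203.70 V.
I_load = 203.70/45.3 = 4.4967 A, so P_out = 203.70 × 4.4967 = 915.97 W.
All ideal ⇒ P_in = P_out, so I_supply = 915.97/240 = 3.82 A.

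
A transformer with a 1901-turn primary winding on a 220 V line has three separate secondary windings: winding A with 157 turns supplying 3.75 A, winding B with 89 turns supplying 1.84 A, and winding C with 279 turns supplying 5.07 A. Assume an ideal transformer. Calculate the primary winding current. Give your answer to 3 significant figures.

V_A = 220 × 157/1901 = 18.169 V; V_B = 220 × 89/1901 = 10.300 V; V_C = 220 × 279/1901 = 32.288 V.
P_out = V_A I_A + V_B I_B + V_C I_C = 18.169×3.75 + 10.300×1.84 + 32.288×5.07 = 68.135 + 18.952 + 163.70 = 250.79 W.
Ideal ⇒ P_in = P_out, so I_p = P_out/V_p = 250.79/220 = 1.14 A.

I_p ≈ 1.14 A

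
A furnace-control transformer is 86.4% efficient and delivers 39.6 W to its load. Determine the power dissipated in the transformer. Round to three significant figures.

P_loss ≈ 6.23 W

P_in = P_out/η = 39.6/0.864 = 45.8333 W.
P_loss = P_in − P_out = 45.8333 − 39.6 = 6.23 W.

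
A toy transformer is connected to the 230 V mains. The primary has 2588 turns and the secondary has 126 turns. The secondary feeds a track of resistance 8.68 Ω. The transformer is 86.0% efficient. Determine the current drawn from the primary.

I_p ≈ 0.0730 A

V_s = 230 × 126/2588 = 11.198 V.
I_s = V_s/R = 11.198/8.68 = 1.2901 A.
P_out = V_s I_s = 11.198 × 1.2901 = 14.446 W.
P_in = P_out/η = 14.446/0.860 = 16.798 W.
I_p = P_in/V_p = 16.798/230 = 0.0730 A.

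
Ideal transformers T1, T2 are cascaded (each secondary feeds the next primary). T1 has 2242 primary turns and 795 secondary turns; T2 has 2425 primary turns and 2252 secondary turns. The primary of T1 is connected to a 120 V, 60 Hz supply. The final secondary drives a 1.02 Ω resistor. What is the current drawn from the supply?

I_supply ≈ 12.8 A

Secondary of T1: V = 120.00 × 795/2242 = 42.551 V.
Secondary of T2: V = 42.551 × 2252/2425 = 39.516 V.
I_load = 39.516/1.02 = 38.741 A, so P_out = 39.516 × 38.741 = 1530.9 W.
All ideal ⇒ P_in = P_out, so I_supply = 1530.9/120 = 12.8 A.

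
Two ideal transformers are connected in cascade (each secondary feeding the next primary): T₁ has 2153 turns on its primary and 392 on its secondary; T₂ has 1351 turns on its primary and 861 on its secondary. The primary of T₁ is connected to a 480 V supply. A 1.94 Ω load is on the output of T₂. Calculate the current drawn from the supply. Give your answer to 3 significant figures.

Secondary of T₁: V = 480.00 × 392/2153 = 87.394 V.
Secondary of T₂: V = 87.394 × 861/1351 = 55.697 V.
I_load = 55.697/1.94 = 28.710 A, so P_out = 55.697 × 28.710 = 1599.0 W.
All ideal ⇒ P_in = P_out, so I_supply = 1599.0/480 = 3.33 A.

I_supply ≈ 3.33 A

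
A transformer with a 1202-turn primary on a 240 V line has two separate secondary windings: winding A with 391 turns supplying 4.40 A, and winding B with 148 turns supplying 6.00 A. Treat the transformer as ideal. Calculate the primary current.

V_A = 240 × 391/1202 = 78.070 V; V_B = 240 × 148/1202 = 29.551 V.
P_out = V_A I_A + V_B I_B = 78.070×4.40 + 29.551×6.00 = 343.51 + 177.30 = 520.81 W.
Ideal ⇒ P_in = P_out, so I_p = P_out/V_p = 520.81/240 = 2.17 A.

I_p ≈ 2.17 A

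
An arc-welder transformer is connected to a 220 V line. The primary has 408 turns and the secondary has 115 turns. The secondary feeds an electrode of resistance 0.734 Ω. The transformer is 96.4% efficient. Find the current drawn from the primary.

V_s = 220 × 115/408 = 62.010 V.
I_s = V_s/R = 62.010/0.734 = 84.482 A.
P_out = V_s I_s = 62.010 × 84.482 = 5238.7 W.
P_in = P_out/η = 5238.7/0.964 = 5434.4 W.
I_p = P_in/V_p = 5434.4/220 = 24.7 A.

I_p ≈ 24.7 A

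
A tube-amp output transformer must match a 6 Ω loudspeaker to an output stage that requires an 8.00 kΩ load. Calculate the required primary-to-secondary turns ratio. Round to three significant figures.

Z_p/Z_s = (N_p/N_s)², so N_p/N_s = √(8000/6) = √1330 = 36.5.

N_p/N_s ≈ 36.5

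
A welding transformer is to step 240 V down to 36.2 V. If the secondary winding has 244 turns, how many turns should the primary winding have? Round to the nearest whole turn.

N_p = 1618 turns

N_p/N_s = V_p/V_s, so N_p = 244 × 240/36.2 = 1617.7 ≈ 1618 turns.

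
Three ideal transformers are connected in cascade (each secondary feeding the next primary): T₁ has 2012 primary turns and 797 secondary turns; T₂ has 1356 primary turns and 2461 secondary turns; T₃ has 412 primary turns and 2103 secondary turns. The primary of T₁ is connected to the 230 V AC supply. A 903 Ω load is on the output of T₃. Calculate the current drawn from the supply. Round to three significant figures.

After T₁: V = 230.00 × 797/2012 = 91.108 V.
After T₂: V = 91.108 × 2461/1356 = 165.35 V.
After T₃: V = 165.35 × 2103/412 = 844.02 V.
I_load = 844.02/903 = 0.93468 A, so P_out = 844.02 × 0.93468 = 788.89 W.
All ideal ⇒ P_in = P_out, so I_supply = 788.89/230 = 3.43 A.

I_supply ≈ 3.43 A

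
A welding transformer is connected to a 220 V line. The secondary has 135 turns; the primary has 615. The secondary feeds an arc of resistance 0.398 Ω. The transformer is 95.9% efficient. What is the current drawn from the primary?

I_p ≈ 27.8 A

V_s = 220 × 135/615 = 48.293 V.
I_s = V_s/R = 48.293/0.398 = 121.34 A.
P_out = V_s I_s = 48.293 × 121.34 = 5859.8 W.
P_in = P_out/η = 5859.8/0.959 = 6110.3 W.
I_p = P_in/V_p = 6110.3/220 = 27.8 A.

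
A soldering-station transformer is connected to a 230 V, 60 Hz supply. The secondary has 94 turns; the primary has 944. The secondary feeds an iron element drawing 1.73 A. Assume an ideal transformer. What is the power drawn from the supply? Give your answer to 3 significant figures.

I_p = I_s × N_s/N_p = 1.73 × 94/944 = 0.17227 A.
P = V_p I_p = 230 × 0.17227 = 39.6 W.

P ≈ 39.6 W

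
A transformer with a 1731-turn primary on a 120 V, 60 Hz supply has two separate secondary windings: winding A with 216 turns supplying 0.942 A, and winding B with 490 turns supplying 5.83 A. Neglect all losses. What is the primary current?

I_p ≈ 1.77 A

V_A = 120 × 216/1731 = 14.974 V; V_B = 120 × 490/1731 = 33.969 V.
P_out = V_A I_A + V_B I_B = 14.974×0.942 + 33.969×5.83 = 14.106 + 198.04 = 212.14 W.
Ideal ⇒ P_in = P_out, so I_p = P_out/V_p = 212.14/120 = 1.77 A.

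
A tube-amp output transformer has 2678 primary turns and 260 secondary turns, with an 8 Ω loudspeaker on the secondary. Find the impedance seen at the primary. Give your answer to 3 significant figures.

Z_p ≈ 849 Ω

Z_p = (N_p/N_s)² × Z_s = (2678/260)² × 8 = 849 Ω.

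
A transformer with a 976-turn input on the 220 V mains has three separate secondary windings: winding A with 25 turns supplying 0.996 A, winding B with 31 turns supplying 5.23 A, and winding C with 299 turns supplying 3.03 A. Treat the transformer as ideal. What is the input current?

I_in ≈ 1.12 A

V_A = 220 × 25/976 = 5.6352 V; V_B = 220 × 31/976 = 6.9877 V; V_C = 220 × 299/976 = 67.398 V.
P_out = V_A I_A + V_B I_B + V_C I_C = 5.6352×0.996 + 6.9877×5.23 + 67.398×3.03 = 5.6127 + 36.546 + 204.21 = 246.37 W.
Ideal ⇒ P_in = P_out, so I_in = P_out/V_in = 246.37/220 = 1.12 A.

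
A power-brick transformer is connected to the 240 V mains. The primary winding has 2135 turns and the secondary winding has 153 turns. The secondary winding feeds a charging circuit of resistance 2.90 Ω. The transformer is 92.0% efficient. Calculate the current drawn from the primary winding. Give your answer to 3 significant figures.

V_s = 240 × 153/2135 = 17.199 V.
I_s = V_s/R = 17.199/2.90 = 5.9307 A.
P_out = V_s I_s = 17.199 × 5.9307 = 102.00 W.
P_in = P_out/η = 102.00/0.920 = 110.87 W.
I_p = P_in/V_p = 110.87/240 = 0.462 A.

I_p ≈ 0.462 A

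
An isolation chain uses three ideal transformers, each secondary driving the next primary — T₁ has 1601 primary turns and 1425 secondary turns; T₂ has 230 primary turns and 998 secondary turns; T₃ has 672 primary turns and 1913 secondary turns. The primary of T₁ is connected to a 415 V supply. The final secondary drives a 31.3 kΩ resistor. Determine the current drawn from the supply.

After T₁: V = 415.00 × 1425/1601 = 369.38 V.
After T₂: V = 369.38 × 998/230 = 1602.8 V.
After T₃: V = 1602.8 × 1913/672 = 4562.7 V.
I_load = 4562.7/31300 = 0.14577 A, so P_out = 4562.7 × 0.14577 = 665.11 W.
All ideal ⇒ P_in = P_out, so I_supply = 665.11/415 = 1.60 A.

I_supply ≈ 1.60 A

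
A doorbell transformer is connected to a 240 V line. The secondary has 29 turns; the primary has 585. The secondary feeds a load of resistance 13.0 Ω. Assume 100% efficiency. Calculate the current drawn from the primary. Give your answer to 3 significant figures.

I_p ≈ 0.0454 A

V_s = V_p × N_s/N_p = 240 × 29/585 = 11.897 V.
I_s = V_s/R = 11.897/13.0 = 0.91519 A.
For an ideal transformer I_p N_p = I_s N_s, so I_p = 0.91519 × 29/585 = 0.0454 A.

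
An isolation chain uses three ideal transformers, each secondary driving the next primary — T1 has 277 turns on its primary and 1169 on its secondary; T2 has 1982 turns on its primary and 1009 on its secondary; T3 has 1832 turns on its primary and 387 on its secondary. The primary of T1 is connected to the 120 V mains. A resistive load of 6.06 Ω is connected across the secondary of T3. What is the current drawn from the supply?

I_supply ≈ 4.08 A

After T1: V = 120.00 × 1169/277 = 506.43 V.
After T2: V = 506.43 × 1009/1982 = 257.81 V.
After T3: V = 257.81 × 387/1832 = 54.461 V.
I_load = 54.461/6.06 = 8.9870 A, so P_out = 54.461 × 8.9870 = 489.45 W.
All ideal ⇒ P_in = P_out, so I_supply = 489.45/120 = 4.08 A.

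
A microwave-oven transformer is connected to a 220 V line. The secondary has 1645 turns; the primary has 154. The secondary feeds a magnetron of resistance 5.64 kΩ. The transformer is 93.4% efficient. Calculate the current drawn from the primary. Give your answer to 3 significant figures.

I_p ≈ 4.77 A

V_s = 220 × 1645/154 = 2350.0 V.
I_s = V_s/R = 2350.0/5640 = 0.41667 A.
P_out = V_s I_s = 2350.0 × 0.41667 = 979.17 W.
P_in = P_out/η = 979.17/0.934 = 1048.4 W.
I_p = P_in/V_p = 1048.4/220 = 4.77 A.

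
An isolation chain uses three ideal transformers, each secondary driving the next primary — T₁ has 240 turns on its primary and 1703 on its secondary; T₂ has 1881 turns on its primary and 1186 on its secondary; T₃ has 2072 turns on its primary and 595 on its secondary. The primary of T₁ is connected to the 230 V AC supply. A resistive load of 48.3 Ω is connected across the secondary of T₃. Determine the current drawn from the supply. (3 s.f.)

Secondary of T₁: V = 230.00 × 1703/240 = 1632.0 V.
Secondary of T₂: V = 1632.0 × 1186/1881 = 1029.0 V.
Secondary of T₃: V = 1029.0 × 595/2072 = 295.50 V.
I_load = 295.50/48.3 = 6.1180 A, so P_out = 295.50 × 6.1180 = 1807.8 W.
All ideal ⇒ P_in = P_out, so I_supply = 1807.8/230 = 7.86 A.

I_supply ≈ 7.86 A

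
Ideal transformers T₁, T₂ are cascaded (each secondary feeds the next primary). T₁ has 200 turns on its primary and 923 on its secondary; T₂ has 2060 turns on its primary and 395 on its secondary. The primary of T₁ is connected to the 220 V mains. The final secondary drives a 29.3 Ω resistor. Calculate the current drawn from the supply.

After T₁: V = 220.00 × 923/200 = 1015.3 V.
After T₂: V = 1015.3 × 395/2060 = 194.68 V.
I_load = 194.68/29.3 = 6.6444 A, so P_out = 194.68 × 6.6444 = 1293.5 W.
All ideal ⇒ P_in = P_out, so I_supply = 1293.5/220 = 5.88 A.

I_supply ≈ 5.88 A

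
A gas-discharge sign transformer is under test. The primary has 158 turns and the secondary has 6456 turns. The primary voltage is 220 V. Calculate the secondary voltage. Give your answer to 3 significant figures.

V_s ≈ 8990 V

V_s/V_p = N_s/N_p, so V_s = 220 × 6456/158 = 8990 V.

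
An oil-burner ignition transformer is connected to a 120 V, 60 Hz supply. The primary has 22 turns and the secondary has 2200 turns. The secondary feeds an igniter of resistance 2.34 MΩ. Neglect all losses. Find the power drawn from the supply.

V_s = V_p × N_s/N_p = 120 × 2200/22 = 12000 V.
I_s = V_s/R = 12000/(2.34×10^6) = 0.0051282 A.
I_p = I_s × N_s/N_p = 0.0051282 × 2200/22 = 0.51282 A.
P = V_p I_p = 120 × 0.51282 = 61.5 W.

P ≈ 61.5 W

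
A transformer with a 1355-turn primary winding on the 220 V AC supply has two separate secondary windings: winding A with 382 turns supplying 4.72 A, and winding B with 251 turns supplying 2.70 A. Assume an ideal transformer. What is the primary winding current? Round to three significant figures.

V_A = 220 × 382/1355 = 62.022 V; V_B = 220 × 251/1355 = 40.753 V.
P_out = V_A I_A + V_B I_B = 62.022×4.72 + 40.753×2.70 = 292.74 + 110.03 = 402.78 W.
Ideal ⇒ P_in = P_out, so I_p = P_out/V_p = 402.78/220 = 1.83 A.

I_p ≈ 1.83 A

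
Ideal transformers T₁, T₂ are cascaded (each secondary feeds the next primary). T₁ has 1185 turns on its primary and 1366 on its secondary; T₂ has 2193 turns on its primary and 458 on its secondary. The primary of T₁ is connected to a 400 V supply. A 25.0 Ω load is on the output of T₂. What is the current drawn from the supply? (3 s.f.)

After T₁: V = 400.00 × 1366/1185 = 461.10 V.
After T₂: V = 461.10 × 458/2193 = 96.298 V.
I_load = 96.298/25.0 = 3.8519 A, so P_out = 96.298 × 3.8519 = 370.94 W.
All ideal ⇒ P_in = P_out, so I_supply = 370.94/400 = 0.927 A.

I_supply ≈ 0.927 A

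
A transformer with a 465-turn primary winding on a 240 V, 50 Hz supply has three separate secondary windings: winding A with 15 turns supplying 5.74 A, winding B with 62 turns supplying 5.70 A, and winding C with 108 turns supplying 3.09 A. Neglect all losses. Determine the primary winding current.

V_A = 240 × 15/465 = 7.7419 V; V_B = 240 × 62/465 = 32.000 V; V_C = 240 × 108/465 = 55.742 V.
P_out = V_A I_A + V_B I_B + V_C I_C = 7.7419×5.74 + 32.000×5.70 + 55.742×3.09 = 44.439 + 182.40 + 172.24 = 399.08 W.
Ideal ⇒ P_in = P_out, so I_p = P_out/V_p = 399.08/240 = 1.66 A.

I_p ≈ 1.66 A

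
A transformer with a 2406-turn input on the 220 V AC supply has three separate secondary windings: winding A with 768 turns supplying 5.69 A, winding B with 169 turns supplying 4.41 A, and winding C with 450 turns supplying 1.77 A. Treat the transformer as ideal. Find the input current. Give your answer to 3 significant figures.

I_in ≈ 2.46 A

V_A = 220 × 768/2406 = 70.224 V; V_B = 220 × 169/2406 = 15.453 V; V_C = 220 × 450/2406 = 41.147 V.
P_out = V_A I_A + V_B I_B + V_C I_C = 70.224×5.69 + 15.453×4.41 + 41.147×1.77 = 399.58 + 68.148 + 72.830 = 540.56 W.
Ideal ⇒ P_in = P_out, so I_in = P_out/V_in = 540.56/220 = 2.46 A.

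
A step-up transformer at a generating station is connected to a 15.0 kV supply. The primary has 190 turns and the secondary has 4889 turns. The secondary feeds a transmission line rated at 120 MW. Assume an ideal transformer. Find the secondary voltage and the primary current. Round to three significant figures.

V_s = V_p × N_s/N_p = 15000 × 4889/190 = 385970 V.
I_s = P/V_s = 1.20×10^8/385970 = 310.90 A.
I_p = I_s × N_s/N_p = 310.90 × 4889/190 = 8000 A.

V_s ≈ 386000 V, I_p ≈ 8000 A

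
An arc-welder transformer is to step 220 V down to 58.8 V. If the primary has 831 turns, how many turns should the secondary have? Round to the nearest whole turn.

N_s = 222 turns

N_s/N_p = V_s/V_p, so N_s = 831 × 58.8/220 = 222.1 ≈ 222 turns.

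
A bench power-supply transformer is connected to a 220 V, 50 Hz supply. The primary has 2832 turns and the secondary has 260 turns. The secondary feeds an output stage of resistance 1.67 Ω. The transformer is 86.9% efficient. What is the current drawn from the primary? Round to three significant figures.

I_p ≈ 1.28 A

V_s = 220 × 260/2832 = 20.198 V.
I_s = V_s/R = 20.198/1.67 = 12.094 A.
P_out = V_s I_s = 20.198 × 12.094 = 244.28 W.
P_in = P_out/η = 244.28/0.869 = 281.11 W.
I_p = P_in/V_p = 281.11/220 = 1.28 A.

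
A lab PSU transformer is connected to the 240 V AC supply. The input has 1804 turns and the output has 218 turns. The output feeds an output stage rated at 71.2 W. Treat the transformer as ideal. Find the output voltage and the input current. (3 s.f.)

V_out = V_in × N_out/N_in = 240 × 218/1804 = 29.002 V.
I_out = P/V_out = 71.2/29.002 = 2.4550 A.
I_in = I_out × N_out/N_in = 2.4550 × 218/1804 = 0.297 A.

V_out ≈ 29.0 V, I_in ≈ 0.297 A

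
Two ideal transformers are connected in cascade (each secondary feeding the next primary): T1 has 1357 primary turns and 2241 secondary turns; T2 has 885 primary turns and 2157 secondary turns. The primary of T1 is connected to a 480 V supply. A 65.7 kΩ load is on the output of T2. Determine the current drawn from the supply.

Secondary of T1: V = 480.00 × 2241/1357 = 792.69 V.
Secondary of T2: V = 792.69 × 2157/885 = 1932.0 V.
I_load = 1932.0/65700 = 0.029407 A, so P_out = 1932.0 × 0.029407 = 56.814 W.
All ideal ⇒ P_in = P_out, so I_supply = 56.814/480 = 0.118 A.

I_supply ≈ 0.118 A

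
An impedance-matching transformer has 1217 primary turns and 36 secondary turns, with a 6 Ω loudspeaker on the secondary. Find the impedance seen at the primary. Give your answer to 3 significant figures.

Z_p = (N_p/N_s)² × Z_s = (1217/36)² × 6 = 6860 Ω.

Z_p ≈ 6860 Ω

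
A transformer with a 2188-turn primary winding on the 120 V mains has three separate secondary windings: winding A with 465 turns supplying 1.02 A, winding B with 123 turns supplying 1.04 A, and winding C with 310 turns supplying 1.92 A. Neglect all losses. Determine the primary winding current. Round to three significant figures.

I_p ≈ 0.547 A

V_A = 120 × 465/2188 = 25.503 V; V_B = 120 × 123/2188 = 6.7459 V; V_C = 120 × 310/2188 = 17.002 V.
P_out = V_A I_A + V_B I_B + V_C I_C = 25.503×1.02 + 6.7459×1.04 + 17.002×1.92 = 26.013 + 7.0157 + 32.644 = 65.672 W.
Ideal ⇒ P_in = P_out, so I_p = P_out/V_p = 65.672/120 = 0.547 A.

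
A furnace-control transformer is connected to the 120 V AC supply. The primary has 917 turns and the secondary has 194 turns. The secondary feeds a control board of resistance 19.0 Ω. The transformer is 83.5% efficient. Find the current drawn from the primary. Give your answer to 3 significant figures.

I_p ≈ 0.339 A

V_s = 120 × 194/917 = 25.387 V.
I_s = V_s/R = 25.387/19.0 = 1.3362 A.
P_out = V_s I_s = 25.387 × 1.3362 = 33.921 W.
P_in = P_out/η = 33.921/0.835 = 40.624 W.
I_p = P_in/V_p = 40.624/120 = 0.339 A.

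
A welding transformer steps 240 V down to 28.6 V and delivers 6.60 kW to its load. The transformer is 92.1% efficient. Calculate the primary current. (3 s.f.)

I_p ≈ 29.9 A

P_in = P_out/η = 6600/0.921 = 7166.1 W.
I_p = P_in/V_p = 7166.1/240 = 29.9 A.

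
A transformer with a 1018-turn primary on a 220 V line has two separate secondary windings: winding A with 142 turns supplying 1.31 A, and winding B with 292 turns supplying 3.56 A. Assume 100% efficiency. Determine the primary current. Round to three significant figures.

I_p ≈ 1.20 A

V_A = 220 × 142/1018 = 30.688 V; V_B = 220 × 292/1018 = 63.104 V.
P_out = V_A I_A + V_B I_B = 30.688×1.31 + 63.104×3.56 = 40.201 + 224.65 = 264.85 W.
Ideal ⇒ P_in = P_out, so I_p = P_out/V_p = 264.85/220 = 1.20 A.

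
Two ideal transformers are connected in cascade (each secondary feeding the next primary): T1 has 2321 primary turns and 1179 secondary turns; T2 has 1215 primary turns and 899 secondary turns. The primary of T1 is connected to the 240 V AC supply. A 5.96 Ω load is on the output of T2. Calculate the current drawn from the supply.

After T1: V = 240.00 × 1179/2321 = 121.91 V.
After T2: V = 121.91 × 899/1215 = 90.206 V.
I_load = 90.206/5.96 = 15.135 A, so P_out = 90.206 × 15.135 = 1365.3 W.
All ideal ⇒ P_in = P_out, so I_supply = 1365.3/240 = 5.69 A.

I_supply ≈ 5.69 A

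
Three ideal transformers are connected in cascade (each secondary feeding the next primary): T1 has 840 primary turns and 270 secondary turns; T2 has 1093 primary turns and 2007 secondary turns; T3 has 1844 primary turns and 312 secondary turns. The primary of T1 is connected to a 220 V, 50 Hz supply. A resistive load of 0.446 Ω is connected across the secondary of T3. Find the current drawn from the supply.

I_supply ≈ 4.92 A

After T1: V = 220.00 × 270/840 = 70.714 V.
After T2: V = 70.714 × 2007/1093 = 129.85 V.
After T3: V = 129.85 × 312/1844 = 21.970 V.
I_load = 21.970/0.446 = 49.260 A, so P_out = 21.970 × 49.260 = 1082.2 W.
All ideal ⇒ P_in = P_out, so I_supply = 1082.2/220 = 4.92 A.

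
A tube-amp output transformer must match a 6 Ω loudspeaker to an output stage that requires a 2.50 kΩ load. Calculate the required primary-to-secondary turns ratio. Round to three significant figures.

Z_p/Z_s = (N_p/N_s)², so N_p/N_s = √(2500/6) = √417 = 20.4.

N_p/N_s ≈ 20.4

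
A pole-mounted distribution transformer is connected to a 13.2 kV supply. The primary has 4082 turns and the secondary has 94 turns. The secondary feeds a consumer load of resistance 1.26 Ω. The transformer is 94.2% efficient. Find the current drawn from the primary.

V_s = 13200 × 94/4082 = 303.97 V.
I_s = V_s/R = 303.97/1.26 = 241.24 A.
P_out = V_s I_s = 303.97 × 241.24 = 73331 W.
P_in = P_out/η = 73331/0.942 = 77846 W.
I_p = P_in/V_p = 77846/13200 = 5.90 A.

I_p ≈ 5.90 A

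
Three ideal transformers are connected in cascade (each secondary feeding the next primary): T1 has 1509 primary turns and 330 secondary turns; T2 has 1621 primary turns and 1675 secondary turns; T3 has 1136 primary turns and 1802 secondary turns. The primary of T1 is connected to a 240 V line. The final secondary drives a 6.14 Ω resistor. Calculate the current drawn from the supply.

Secondary of T1: V = 240.00 × 330/1509 = 52.485 V.
Secondary of T2: V = 52.485 × 1675/1621 = 54.234 V.
Secondary of T3: V = 54.234 × 1802/1136 = 86.029 V.
I_load = 86.029/6.14 = 14.011 A, so P_out = 86.029 × 14.011 = 1205.4 W.
All ideal ⇒ P_in = P_out, so I_supply = 1205.4/240 = 5.02 A.

I_supply ≈ 5.02 A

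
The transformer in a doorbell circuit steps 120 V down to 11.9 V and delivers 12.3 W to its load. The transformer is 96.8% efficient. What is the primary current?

I_p ≈ 0.106 A

P_in = P_out/η = 12.3/0.968 = 12.707 W.
I_p = P_in/V_p = 12.707/120 = 0.106 A.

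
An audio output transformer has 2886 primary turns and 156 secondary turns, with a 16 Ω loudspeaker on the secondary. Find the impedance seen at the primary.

Z_p ≈ 5480 Ω

Z_p = (N_p/N_s)² × Z_s = (2886/156)² × 16 = 5480 Ω.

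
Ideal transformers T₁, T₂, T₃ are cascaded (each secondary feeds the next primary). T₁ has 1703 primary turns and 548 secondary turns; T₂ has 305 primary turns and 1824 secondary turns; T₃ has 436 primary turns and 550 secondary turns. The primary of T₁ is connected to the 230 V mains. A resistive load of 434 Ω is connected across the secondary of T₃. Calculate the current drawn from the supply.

Secondary of T₁: V = 230.00 × 548/1703 = 74.011 V.
Secondary of T₂: V = 74.011 × 1824/305 = 442.61 V.
Secondary of T₃: V = 442.61 × 550/436 = 558.34 V.
I_load = 558.34/434 = 1.2865 A, so P_out = 558.34 × 1.2865 = 718.29 W.
All ideal ⇒ P_in = P_out, so I_supply = 718.29/230 = 3.12 A.

I_supply ≈ 3.12 A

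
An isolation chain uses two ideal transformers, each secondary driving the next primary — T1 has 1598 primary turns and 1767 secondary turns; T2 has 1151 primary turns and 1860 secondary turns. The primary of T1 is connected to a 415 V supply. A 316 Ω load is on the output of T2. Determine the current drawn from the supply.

Secondary of T1: V = 415.00 × 1767/1598 = 458.89 V.
Secondary of T2: V = 458.89 × 1860/1151 = 741.56 V.
I_load = 741.56/316 = 2.3467 A, so P_out = 741.56 × 2.3467 = 1740.2 W.
All ideal ⇒ P_in = P_out, so I_supply = 1740.2/415 = 4.19 A.

I_supply ≈ 4.19 A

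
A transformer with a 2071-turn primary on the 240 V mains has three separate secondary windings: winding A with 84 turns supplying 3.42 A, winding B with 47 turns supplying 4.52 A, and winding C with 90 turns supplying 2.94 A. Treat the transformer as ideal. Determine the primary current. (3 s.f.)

I_p ≈ 0.369 A

V_A = 240 × 84/2071 = 9.7344 V; V_B = 240 × 47/2071 = 5.4466 V; V_C = 240 × 90/2071 = 10.430 V.
P_out = V_A I_A + V_B I_B + V_C I_C = 9.7344×3.42 + 5.4466×4.52 + 10.430×2.94 = 33.292 + 24.619 + 30.663 = 88.574 W.
Ideal ⇒ P_in = P_out, so I_p = P_out/V_p = 88.574/240 = 0.369 A.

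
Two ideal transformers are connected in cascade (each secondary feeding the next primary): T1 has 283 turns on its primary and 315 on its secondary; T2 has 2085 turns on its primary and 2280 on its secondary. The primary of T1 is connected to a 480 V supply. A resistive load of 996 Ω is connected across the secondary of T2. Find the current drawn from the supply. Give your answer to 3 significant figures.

Secondary of T1: V = 480.00 × 315/283 = 534.28 V.
Secondary of T2: V = 534.28 × 2280/2085 = 584.24 V.
I_load = 584.24/996 = 0.58659 A, so P_out = 584.24 × 0.58659 = 342.71 W.
All ideal ⇒ P_in = P_out, so I_supply = 342.71/480 = 0.714 A.

I_supply ≈ 0.714 A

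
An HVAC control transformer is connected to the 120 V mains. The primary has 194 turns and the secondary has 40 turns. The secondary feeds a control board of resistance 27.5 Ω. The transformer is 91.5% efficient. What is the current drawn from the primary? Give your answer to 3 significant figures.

V_s = 120 × 40/194 = 24.742 V.
I_s = V_s/R = 24.742/27.5 = 0.89972 A.
P_out = V_s I_s = 24.742 × 0.89972 = 22.261 W.
P_in = P_out/η = 22.261/0.915 = 24.329 W.
I_p = P_in/V_p = 24.329/120 = 0.203 A.

I_p ≈ 0.203 A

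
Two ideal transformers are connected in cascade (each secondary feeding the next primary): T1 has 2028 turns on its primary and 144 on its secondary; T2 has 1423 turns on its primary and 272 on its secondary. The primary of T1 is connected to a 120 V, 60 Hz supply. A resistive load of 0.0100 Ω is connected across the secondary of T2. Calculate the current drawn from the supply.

I_supply ≈ 2.21 A

Secondary of T1: V = 120.00 × 144/2028 = 8.5207 V.
Secondary of T2: V = 8.5207 × 272/1423 = 1.6287 V.
I_load = 1.6287/0.0100 = 162.87 A, so P_out = 1.6287 × 162.87 = 265.26 W.
All ideal ⇒ P_in = P_out, so I_supply = 265.26/120 = 2.21 A.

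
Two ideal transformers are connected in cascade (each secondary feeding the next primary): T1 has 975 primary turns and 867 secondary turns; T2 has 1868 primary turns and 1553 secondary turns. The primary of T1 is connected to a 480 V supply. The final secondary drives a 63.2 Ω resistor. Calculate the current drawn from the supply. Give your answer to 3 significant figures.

After T1: V = 480.00 × 867/975 = 426.83 V.
After T2: V = 426.83 × 1553/1868 = 354.85 V.
I_load = 354.85/63.2 = 5.6148 A, so P_out = 354.85 × 5.6148 = 1992.4 W.
All ideal ⇒ P_in = P_out, so I_supply = 1992.4/480 = 4.15 A.

I_supply ≈ 4.15 A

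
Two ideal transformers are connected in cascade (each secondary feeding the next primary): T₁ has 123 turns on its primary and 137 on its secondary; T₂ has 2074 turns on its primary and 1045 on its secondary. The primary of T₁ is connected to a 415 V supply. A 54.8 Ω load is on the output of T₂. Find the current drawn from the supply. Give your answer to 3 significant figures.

I_supply ≈ 2.39 A

After T₁: V = 415.00 × 137/123 = 462.24 V.
After T₂: V = 462.24 × 1045/2074 = 232.90 V.
I_load = 232.90/54.8 = 4.2500 A, so P_out = 232.90 × 4.2500 = 989.83 W.
All ideal ⇒ P_in = P_out, so I_supply = 989.83/415 = 2.39 A.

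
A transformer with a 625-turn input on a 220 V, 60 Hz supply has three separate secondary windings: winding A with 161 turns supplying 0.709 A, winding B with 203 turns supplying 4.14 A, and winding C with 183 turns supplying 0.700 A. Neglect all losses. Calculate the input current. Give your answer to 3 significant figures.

I_in ≈ 1.73 A

V_A = 220 × 161/625 = 56.672 V; V_B = 220 × 203/625 = 71.456 V; V_C = 220 × 183/625 = 64.416 V.
P_out = V_A I_A + V_B I_B + V_C I_C = 56.672×0.709 + 71.456×4.14 + 64.416×0.700 = 40.180 + 295.83 + 45.091 = 381.10 W.
Ideal ⇒ P_in = P_out, so I_in = P_out/V_in = 381.10/220 = 1.73 A.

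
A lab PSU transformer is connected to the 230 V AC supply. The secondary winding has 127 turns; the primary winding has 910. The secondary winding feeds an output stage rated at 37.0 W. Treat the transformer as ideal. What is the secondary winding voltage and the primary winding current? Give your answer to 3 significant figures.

V_s ≈ 32.1 V, I_p ≈ 0.161 A

V_s = V_p × N_s/N_p = 230 × 127/910 = 32.099 V.
I_s = P/V_s = 37.0/32.099 = 1.1527 A.
I_p = I_s × N_s/N_p = 1.1527 × 127/910 = 0.161 A.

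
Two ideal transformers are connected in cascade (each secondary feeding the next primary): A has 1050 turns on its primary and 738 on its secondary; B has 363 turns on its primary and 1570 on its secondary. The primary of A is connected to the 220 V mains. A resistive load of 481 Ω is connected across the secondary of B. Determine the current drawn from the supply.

Secondary of A: V = 220.00 × 738/1050 = 154.63 V.
Secondary of B: V = 154.63 × 1570/363 = 668.78 V.
I_load = 668.78/481 = 1.3904 A, so P_out = 668.78 × 1.3904 = 929.87 W.
All ideal ⇒ P_in = P_out, so I_supply = 929.87/220 = 4.23 A.

I_supply ≈ 4.23 A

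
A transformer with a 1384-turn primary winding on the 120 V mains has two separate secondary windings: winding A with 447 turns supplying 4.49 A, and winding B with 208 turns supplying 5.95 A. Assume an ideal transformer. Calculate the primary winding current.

V_A = 120 × 447/1384 = 38.757 V; V_B = 120 × 208/1384 = 18.035 V.
P_out = V_A I_A + V_B I_B = 38.757×4.49 + 18.035×5.95 = 174.02 + 107.31 = 281.33 W.
Ideal ⇒ P_in = P_out, so I_p = P_out/V_p = 281.33/120 = 2.34 A.

I_p ≈ 2.34 A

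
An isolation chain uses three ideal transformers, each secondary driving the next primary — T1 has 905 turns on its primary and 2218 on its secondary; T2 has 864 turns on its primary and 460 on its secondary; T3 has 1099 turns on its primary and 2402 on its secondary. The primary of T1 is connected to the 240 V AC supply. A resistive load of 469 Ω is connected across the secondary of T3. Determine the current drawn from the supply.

After T1: V = 240.00 × 2218/905 = 588.20 V.
After T2: V = 588.20 × 460/864 = 313.16 V.
After T3: V = 313.16 × 2402/1099 = 684.45 V.
I_load = 684.45/469 = 1.4594 A, so P_out = 684.45 × 1.4594 = 998.88 W.
All ideal ⇒ P_in = P_out, so I_supply = 998.88/240 = 4.16 A.

I_supply ≈ 4.16 A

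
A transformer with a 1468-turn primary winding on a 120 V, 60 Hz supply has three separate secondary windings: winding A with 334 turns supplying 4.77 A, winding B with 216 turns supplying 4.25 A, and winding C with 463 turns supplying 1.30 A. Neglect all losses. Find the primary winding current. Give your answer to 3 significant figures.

I_p ≈ 2.12 A

V_A = 120 × 334/1468 = 27.302 V; V_B = 120 × 216/1468 = 17.657 V; V_C = 120 × 463/1468 = 37.847 V.
P_out = V_A I_A + V_B I_B + V_C I_C = 27.302×4.77 + 17.657×4.25 + 37.847×1.30 = 130.23 + 75.041 + 49.202 = 254.48 W.
Ideal ⇒ P_in = P_out, so I_p = P_out/V_p = 254.48/120 = 2.12 A.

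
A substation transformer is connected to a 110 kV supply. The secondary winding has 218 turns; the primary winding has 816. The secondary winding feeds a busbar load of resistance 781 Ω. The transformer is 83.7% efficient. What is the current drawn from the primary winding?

V_s = 110000 × 218/816 = 29387 V.
I_s = V_s/R = 29387/781 = 37.628 A.
P_out = V_s I_s = 29387 × 37.628 = 1.1058×10^6 W.
P_in = P_out/η = 1.1058×10^6/0.837 = 1.3211×10^6 W.
I_p = P_in/V_p = 1.3211×10^6/110000 = 12.0 A.

I_p ≈ 12.0 A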